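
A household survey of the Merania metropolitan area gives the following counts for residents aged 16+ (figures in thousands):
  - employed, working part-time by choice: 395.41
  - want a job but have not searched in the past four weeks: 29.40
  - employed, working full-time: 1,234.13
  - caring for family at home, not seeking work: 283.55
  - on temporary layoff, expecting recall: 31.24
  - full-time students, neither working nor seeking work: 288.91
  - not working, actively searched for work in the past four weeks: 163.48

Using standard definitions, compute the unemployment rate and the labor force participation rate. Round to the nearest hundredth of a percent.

Employed = 395.41 + 1,234.13 = 1,629.54 thousand.
Unemployed = 31.24 + 163.48 = 194.72 thousand (jobless and actively searching, or on temporary layoff).
Labor force = 1,629.54 + 194.72 = 1,824.26 thousand.
Not in labor force = 29.40 + 283.55 + 288.91 = 601.86 thousand (those not working and not actively searching are outside the labor force — including those who want a job but have given up searching).
Civilian working-age population = 1,824.26 + 601.86 = 2,426.12 thousand.
Unemployment rate = 194.72 / 1,824.26 = 10.67%.
Labor force participation rate = 1,824.26 / 2,426.12 = 75.19%.

Unemployment rate ≈ 10.67%; labor force participation rate ≈ 75.19%.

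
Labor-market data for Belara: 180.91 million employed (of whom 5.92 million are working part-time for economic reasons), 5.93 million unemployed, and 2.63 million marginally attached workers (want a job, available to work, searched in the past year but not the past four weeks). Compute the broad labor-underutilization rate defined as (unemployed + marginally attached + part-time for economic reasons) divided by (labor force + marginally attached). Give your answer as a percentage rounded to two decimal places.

Labor force = 180.91 + 5.93 = 186.84 million.
Numerator = 5.93 + 2.63 + 5.92 = 14.48 million.
Denominator = 186.84 + 2.63 = 189.47 million.
Broad rate = 14.48 / 189.47 = 7.64%.

Broad underutilization rate ≈ 7.64%.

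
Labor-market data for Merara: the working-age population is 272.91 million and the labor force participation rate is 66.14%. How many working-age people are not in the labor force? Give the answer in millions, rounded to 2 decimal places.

About 92.41 million are not in the labor force.

Share not in the labor force = 1 − 0.6614 = 0.3386.
Not in labor force = 0.3386 × 272.91 ≈ 92.41 million.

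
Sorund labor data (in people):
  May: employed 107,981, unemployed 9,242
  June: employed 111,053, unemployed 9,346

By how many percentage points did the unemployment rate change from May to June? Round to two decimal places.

The unemployment rate changed by −0.12 percentage points.

May: labor force = 107,981 + 9,242 = 117,223; u = 9,242/117,223 = 7.88%.
June: labor force = 111,053 + 9,346 = 120,399; u = 9,346/120,399 = 7.76%.
Change = 7.76% − 7.88% = −0.12 pp.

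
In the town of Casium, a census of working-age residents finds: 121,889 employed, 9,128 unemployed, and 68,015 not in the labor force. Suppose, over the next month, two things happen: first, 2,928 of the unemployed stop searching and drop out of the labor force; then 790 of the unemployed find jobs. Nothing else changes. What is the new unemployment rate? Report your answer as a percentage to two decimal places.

Initially, labor force = 121,889 + 9,128 = 131,017, so u = 9,128/131,017 = 6.97%.
After the first change, unemployed and labor force both fall by 2,928 → E = 121,889, U = 6,200, labor force = 128,089.
After the second change, unemployed falls and employed rises by 790; labor force unchanged → E = 122,679, U = 5,410, labor force = 128,089.
New unemployment rate = 5,410 / 128,089 = 4.22%.

New unemployment rate ≈ 4.22%.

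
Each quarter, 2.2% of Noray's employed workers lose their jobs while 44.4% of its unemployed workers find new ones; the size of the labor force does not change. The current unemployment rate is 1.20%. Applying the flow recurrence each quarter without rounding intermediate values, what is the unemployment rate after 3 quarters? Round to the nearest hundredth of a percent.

Unemployment rate after three quarters ≈ 4.18%.

With a fixed labor force, u_{t+1} = u_t + s·(1−u_t) − f·u_t = u_t·(1−s−f) + s.
Here 1−s−f = 0.534 and s = 0.022.
u_1 = 0.012000 × 0.534 + 0.022 = 0.028408.
u_2 = 0.028408 × 0.534 + 0.022 = 0.037170.
u_3 = 0.037170 × 0.534 + 0.022 = 0.041849.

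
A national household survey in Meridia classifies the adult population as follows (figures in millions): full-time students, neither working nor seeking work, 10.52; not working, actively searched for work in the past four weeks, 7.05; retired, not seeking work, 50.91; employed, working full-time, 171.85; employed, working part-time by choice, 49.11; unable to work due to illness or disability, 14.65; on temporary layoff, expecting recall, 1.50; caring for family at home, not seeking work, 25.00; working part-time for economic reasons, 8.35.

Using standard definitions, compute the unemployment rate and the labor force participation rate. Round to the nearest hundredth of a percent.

Unemployment rate ≈ 3.59%; labor force participation rate ≈ 70.18%.

Employed = 171.85 + 49.11 + 8.35 = 229.31 million (anyone who worked, including part-time for economic reasons, counts as employed).
Unemployed = 7.05 + 1.50 = 8.55 million (jobless and actively searching, or on temporary layoff).
Labor force = 229.31 + 8.55 = 237.86 million.
Not in labor force = 10.52 + 50.91 + 14.65 + 25.00 = 101.08 million (those not working and not actively searching are outside the labor force).
Civilian working-age population = 237.86 + 101.08 = 338.94 million.
Unemployment rate = 8.55 / 237.86 = 3.59%.
Labor force participation rate = 237.86 / 338.94 = 70.18%.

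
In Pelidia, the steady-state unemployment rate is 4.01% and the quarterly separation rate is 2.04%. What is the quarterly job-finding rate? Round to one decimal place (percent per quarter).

Job-finding rate ≈ 48.8% per quarter.

From u* = s/(s+f): f = s·(1−u)/u.
f = 2.04 × (1 − 0.0401) / 0.0401 = 1.9582 / 0.0401 ≈ 48.8% per quarter.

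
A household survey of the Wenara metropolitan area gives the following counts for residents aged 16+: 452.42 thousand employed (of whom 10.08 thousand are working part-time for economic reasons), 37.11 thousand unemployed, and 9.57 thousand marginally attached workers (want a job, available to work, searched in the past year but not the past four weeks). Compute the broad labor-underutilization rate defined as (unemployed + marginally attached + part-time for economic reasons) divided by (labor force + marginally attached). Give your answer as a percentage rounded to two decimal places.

Broad underutilization rate ≈ 11.37%.

Labor force = 452.42 + 37.11 = 489.53 thousand.
Numerator = 37.11 + 9.57 + 10.08 = 56.76 thousand.
Denominator = 489.53 + 9.57 = 499.10 thousand.
Broad rate = 56.76 / 499.10 = 11.37%.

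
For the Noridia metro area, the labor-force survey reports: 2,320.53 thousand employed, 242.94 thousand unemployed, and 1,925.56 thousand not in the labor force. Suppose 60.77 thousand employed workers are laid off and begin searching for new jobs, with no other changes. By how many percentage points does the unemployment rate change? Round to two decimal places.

Initially, labor force = 2,320.53 + 242.94 = 2,563.47 thousand, so u = 242.94/2,563.47 = 9.48%.
After the change, employed falls and unemployed rises by 60.77; labor force unchanged → E = 2,259.76, U = 303.71, labor force = 2,563.47 thousand.
New unemployment rate = 303.71 / 2,563.47 = 11.85%.
Change = 11.85% − 9.48% = +2.37 percentage points.

The unemployment rate changes by +2.37 percentage points.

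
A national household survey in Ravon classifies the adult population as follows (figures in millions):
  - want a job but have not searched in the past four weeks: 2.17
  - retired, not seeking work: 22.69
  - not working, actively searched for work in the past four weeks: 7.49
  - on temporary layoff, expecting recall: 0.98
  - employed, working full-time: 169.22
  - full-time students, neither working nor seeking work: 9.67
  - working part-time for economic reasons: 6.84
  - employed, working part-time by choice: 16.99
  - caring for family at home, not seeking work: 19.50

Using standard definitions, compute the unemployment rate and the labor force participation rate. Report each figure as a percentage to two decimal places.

Unemployment rate ≈ 4.20%; labor force participation rate ≈ 78.86%.

Employed = 169.22 + 6.84 + 16.99 = 193.05 million (anyone who worked, including part-time for economic reasons, counts as employed).
Unemployed = 7.49 + 0.98 = 8.47 million (jobless and actively searching, or on temporary layoff).
Labor force = 193.05 + 8.47 = 201.52 million.
Not in labor force = 2.17 + 22.69 + 9.67 + 19.50 = 54.03 million (those not working and not actively searching are outside the labor force — including those who want a job but have given up searching).
Civilian working-age population = 201.52 + 54.03 = 255.55 million.
Unemployment rate = 8.47 / 201.52 = 4.20%.
Labor force participation rate = 201.52 / 255.55 = 78.86%.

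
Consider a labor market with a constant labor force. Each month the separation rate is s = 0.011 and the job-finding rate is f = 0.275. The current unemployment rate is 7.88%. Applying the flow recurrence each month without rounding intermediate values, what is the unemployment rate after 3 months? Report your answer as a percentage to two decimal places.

Unemployment rate after three months ≈ 5.31%.

With a fixed labor force, u_{t+1} = u_t + s·(1−u_t) − f·u_t = u_t·(1−s−f) + s.
Here 1−s−f = 0.714 and s = 0.011.
u_1 = 0.078800 × 0.714 + 0.011 = 0.067263.
u_2 = 0.067263 × 0.714 + 0.011 = 0.059026.
u_3 = 0.059026 × 0.714 + 0.011 = 0.053145.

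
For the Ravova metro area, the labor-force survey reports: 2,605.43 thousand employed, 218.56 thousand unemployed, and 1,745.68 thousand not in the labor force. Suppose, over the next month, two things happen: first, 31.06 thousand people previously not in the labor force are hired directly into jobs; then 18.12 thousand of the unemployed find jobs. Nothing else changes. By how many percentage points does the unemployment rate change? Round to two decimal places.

The unemployment rate changes by −0.72 percentage points.

Initially, labor force = 2,605.43 + 218.56 = 2,823.99 thousand, so u = 218.56/2,823.99 = 7.74%.
After the first change, employed and labor force both rise by 31.06; unemployed unchanged → E = 2,636.49, U = 218.56, labor force = 2,855.05 thousand.
After the second change, unemployed falls and employed rises by 18.12; labor force unchanged → E = 2,654.61, U = 200.44, labor force = 2,855.05 thousand.
New unemployment rate = 200.44 / 2,855.05 = 7.02%.
Change = 7.02% − 7.74% = −0.72 percentage points.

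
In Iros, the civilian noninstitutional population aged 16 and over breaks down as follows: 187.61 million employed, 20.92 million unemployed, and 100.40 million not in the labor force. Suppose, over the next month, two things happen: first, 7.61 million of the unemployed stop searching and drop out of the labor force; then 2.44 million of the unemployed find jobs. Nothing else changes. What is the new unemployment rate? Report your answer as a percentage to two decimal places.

Initially, labor force = 187.61 + 20.92 = 208.53 million, so u = 20.92/208.53 = 10.03%.
After the first change, unemployed and labor force both fall by 7.61 → E = 187.61, U = 13.31, labor force = 200.92 million.
After the second change, unemployed falls and employed rises by 2.44; labor force unchanged → E = 190.05, U = 10.87, labor force = 200.92 million.
New unemployment rate = 10.87 / 200.92 = 5.41%.

New unemployment rate ≈ 5.41%.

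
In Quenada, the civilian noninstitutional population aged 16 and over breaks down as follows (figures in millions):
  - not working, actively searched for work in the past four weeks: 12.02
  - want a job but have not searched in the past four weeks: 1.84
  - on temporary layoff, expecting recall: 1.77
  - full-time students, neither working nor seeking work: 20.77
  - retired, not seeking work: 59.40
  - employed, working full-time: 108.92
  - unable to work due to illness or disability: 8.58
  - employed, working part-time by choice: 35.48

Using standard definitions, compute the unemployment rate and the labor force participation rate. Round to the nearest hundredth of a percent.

Employed = 108.92 + 35.48 = 144.40 million.
Unemployed = 12.02 + 1.77 = 13.79 million (jobless and actively searching, or on temporary layoff).
Labor force = 144.40 + 13.79 = 158.19 million.
Not in labor force = 1.84 + 20.77 + 59.40 + 8.58 = 90.59 million (those not working and not actively searching are outside the labor force — including those who want a job but have given up searching).
Civilian working-age population = 158.19 + 90.59 = 248.78 million.
Unemployment rate = 13.79 / 158.19 = 8.72%.
Labor force participation rate = 158.19 / 248.78 = 63.59%.

Unemployment rate ≈ 8.72%; labor force participation rate ≈ 63.59%.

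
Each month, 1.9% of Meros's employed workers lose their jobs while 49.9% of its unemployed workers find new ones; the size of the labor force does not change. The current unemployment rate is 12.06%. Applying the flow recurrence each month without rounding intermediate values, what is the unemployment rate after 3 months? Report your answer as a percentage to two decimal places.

Unemployment rate after three months ≈ 4.61%.

With a fixed labor force, u_{t+1} = u_t + s·(1−u_t) − f·u_t = u_t·(1−s−f) + s.
Here 1−s−f = 0.482 and s = 0.019.
u_1 = 0.120600 × 0.482 + 0.019 = 0.077129.
u_2 = 0.077129 × 0.482 + 0.019 = 0.056176.
u_3 = 0.056176 × 0.482 + 0.019 = 0.046077.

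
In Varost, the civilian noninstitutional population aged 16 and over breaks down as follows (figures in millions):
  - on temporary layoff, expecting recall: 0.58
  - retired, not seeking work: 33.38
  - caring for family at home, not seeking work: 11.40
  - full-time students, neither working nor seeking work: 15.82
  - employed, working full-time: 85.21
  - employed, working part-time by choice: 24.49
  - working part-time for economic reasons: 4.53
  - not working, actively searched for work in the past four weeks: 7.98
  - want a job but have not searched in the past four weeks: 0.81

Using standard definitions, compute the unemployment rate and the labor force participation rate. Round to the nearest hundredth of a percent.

Employed = 85.21 + 24.49 + 4.53 = 114.23 million (anyone who worked, including part-time for economic reasons, counts as employed).
Unemployed = 0.58 + 7.98 = 8.56 million (jobless and actively searching, or on temporary layoff).
Labor force = 114.23 + 8.56 = 122.79 million.
Not in labor force = 33.38 + 11.40 + 15.82 + 0.81 = 61.41 million (those not working and not actively searching are outside the labor force — including those who want a job but have given up searching).
Civilian working-age population = 122.79 + 61.41 = 184.20 million.
Unemployment rate = 8.56 / 122.79 = 6.97%.
Labor force participation rate = 122.79 / 184.20 = 66.66%.

Unemployment rate ≈ 6.97%; labor force participation rate ≈ 66.66%.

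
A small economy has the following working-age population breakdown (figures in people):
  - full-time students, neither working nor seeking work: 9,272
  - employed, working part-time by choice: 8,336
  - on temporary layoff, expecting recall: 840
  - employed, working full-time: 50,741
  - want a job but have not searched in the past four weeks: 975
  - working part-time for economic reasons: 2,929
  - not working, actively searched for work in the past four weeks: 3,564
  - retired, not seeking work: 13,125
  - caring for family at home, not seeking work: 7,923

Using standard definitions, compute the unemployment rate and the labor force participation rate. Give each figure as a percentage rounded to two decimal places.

Employed = 8,336 + 50,741 + 2,929 = 62,006 (anyone who worked, including part-time for economic reasons, counts as employed).
Unemployed = 840 + 3,564 = 4,404 (jobless and actively searching, or on temporary layoff).
Labor force = 62,006 + 4,404 = 66,410.
Not in labor force = 9,272 + 975 + 13,125 + 7,923 = 31,295 (those not working and not actively searching are outside the labor force — including those who want a job but have given up searching).
Civilian working-age population = 66,410 + 31,295 = 97,705.
Unemployment rate = 4,404 / 66,410 = 6.63%.
Labor force participation rate = 66,410 / 97,705 = 67.97%.

Unemployment rate ≈ 6.63%; labor force participation rate ≈ 67.97%.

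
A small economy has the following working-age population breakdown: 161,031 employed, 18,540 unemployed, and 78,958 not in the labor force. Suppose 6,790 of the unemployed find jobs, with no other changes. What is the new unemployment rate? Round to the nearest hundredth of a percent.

New unemployment rate ≈ 6.54%.

Initially, labor force = 161,031 + 18,540 = 179,571, so u = 18,540/179,571 = 10.32%.
After the change, unemployed falls and employed rises by 6,790; labor force unchanged → E = 167,821, U = 11,750, labor force = 179,571.
New unemployment rate = 11,750 / 179,571 = 6.54%.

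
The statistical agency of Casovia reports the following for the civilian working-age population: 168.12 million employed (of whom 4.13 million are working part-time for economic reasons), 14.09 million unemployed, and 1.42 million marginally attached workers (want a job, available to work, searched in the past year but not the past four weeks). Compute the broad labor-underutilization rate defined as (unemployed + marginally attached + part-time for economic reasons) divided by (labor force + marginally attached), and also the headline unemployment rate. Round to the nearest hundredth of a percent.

Labor force = 168.12 + 14.09 = 182.21 million.
Numerator = 14.09 + 1.42 + 4.13 = 19.64 million.
Denominator = 182.21 + 1.42 = 183.63 million.
Broad rate = 19.64 / 183.63 = 10.70%.
Headline unemployment rate = 14.09 / 182.21 = 7.73%.

Broad underutilization rate ≈ 10.70%; headline unemployment rate ≈ 7.73%.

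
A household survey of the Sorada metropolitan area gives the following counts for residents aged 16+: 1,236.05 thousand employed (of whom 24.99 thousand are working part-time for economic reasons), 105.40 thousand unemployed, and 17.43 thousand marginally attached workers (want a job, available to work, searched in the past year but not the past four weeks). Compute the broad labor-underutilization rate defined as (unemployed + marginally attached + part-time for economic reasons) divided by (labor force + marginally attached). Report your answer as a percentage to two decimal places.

Labor force = 1,236.05 + 105.40 = 1,341.45 thousand.
Numerator = 105.40 + 17.43 + 24.99 = 147.82 thousand.
Denominator = 1,341.45 + 17.43 = 1,358.88 thousand.
Broad rate = 147.82 / 1,358.88 = 10.88%.

Broad underutilization rate ≈ 10.88%.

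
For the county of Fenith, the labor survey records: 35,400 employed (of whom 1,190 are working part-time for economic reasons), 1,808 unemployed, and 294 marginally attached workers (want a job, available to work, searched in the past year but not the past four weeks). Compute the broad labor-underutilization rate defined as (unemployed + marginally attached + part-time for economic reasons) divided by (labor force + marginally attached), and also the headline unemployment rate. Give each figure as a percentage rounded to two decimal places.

Labor force = 35,400 + 1,808 = 37,208.
Numerator = 1,808 + 294 + 1,190 = 3,292.
Denominator = 37,208 + 294 = 37,502.
Broad rate = 3,292 / 37,502 = 8.78%.
Headline unemployment rate = 1,808 / 37,208 = 4.86%.

Broad underutilization rate ≈ 8.78%; headline unemployment rate ≈ 4.86%.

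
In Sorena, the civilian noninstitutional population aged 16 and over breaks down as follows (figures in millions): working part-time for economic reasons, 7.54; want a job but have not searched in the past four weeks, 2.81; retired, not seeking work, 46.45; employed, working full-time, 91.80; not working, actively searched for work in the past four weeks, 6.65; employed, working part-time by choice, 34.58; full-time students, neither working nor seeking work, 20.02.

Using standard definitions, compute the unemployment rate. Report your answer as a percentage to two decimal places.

Employed = 7.54 + 91.80 + 34.58 = 133.92 million (anyone who worked, including part-time for economic reasons, counts as employed).
Unemployed = 6.65 million.
Labor force = 133.92 + 6.65 = 140.57 million.
Unemployment rate = 6.65 / 140.57 = 4.73%.

Unemployment rate ≈ 4.73%.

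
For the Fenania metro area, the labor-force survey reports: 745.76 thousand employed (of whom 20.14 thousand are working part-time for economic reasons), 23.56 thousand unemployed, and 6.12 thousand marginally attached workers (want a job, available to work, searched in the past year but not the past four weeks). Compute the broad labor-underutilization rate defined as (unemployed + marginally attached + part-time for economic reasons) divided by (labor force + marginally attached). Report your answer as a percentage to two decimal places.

Labor force = 745.76 + 23.56 = 769.32 thousand.
Numerator = 23.56 + 6.12 + 20.14 = 49.82 thousand.
Denominator = 769.32 + 6.12 = 775.44 thousand.
Broad rate = 49.82 / 775.44 = 6.42%.

Broad underutilization rate ≈ 6.42%.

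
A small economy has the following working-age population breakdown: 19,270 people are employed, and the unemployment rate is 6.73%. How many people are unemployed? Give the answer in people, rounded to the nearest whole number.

Let U be the number unemployed. The labor force is E + U, and U/(E+U) = 0.0673.
So U = 0.0673 × 19,270 / (1 − 0.0673) = 1296.87 / 0.9327 ≈ 1,390.

About 1,390 are unemployed.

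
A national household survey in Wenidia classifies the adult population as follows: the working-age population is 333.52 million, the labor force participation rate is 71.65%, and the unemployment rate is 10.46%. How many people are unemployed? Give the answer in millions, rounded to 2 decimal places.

About 25.00 million are unemployed.

Labor force = 0.7165 × 333.52 = 238.97 million.
Unemployed = 0.1046 × 238.97 ≈ 25.00 million.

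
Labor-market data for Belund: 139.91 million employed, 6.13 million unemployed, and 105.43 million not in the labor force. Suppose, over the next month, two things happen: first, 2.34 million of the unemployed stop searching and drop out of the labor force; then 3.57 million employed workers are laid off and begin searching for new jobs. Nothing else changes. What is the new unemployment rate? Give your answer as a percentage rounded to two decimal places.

New unemployment rate ≈ 5.12%.

Initially, labor force = 139.91 + 6.13 = 146.04 million, so u = 6.13/146.04 = 4.20%.
After the first change, unemployed and labor force both fall by 2.34 → E = 139.91, U = 3.79, labor force = 143.70 million.
After the second change, employed falls and unemployed rises by 3.57; labor force unchanged → E = 136.34, U = 7.36, labor force = 143.70 million.
New unemployment rate = 7.36 / 143.70 = 5.12%.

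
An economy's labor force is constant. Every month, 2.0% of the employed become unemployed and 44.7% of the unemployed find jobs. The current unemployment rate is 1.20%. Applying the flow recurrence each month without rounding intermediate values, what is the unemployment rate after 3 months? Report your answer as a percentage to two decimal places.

With a fixed labor force, u_{t+1} = u_t + s·(1−u_t) − f·u_t = u_t·(1−s−f) + s.
Here 1−s−f = 0.533 and s = 0.020.
u_1 = 0.012000 × 0.533 + 0.020 = 0.026396.
u_2 = 0.026396 × 0.533 + 0.020 = 0.034069.
u_3 = 0.034069 × 0.533 + 0.020 = 0.038159.

Unemployment rate after three months ≈ 3.82%.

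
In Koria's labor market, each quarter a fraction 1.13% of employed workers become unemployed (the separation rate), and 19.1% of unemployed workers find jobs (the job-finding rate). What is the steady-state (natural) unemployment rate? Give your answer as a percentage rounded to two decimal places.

Steady-state unemployment rate ≈ 5.59%.

At steady state the flows balance: s·E = f·U, so U/(E+U) = s/(s+f).
u* = 1.13 / (1.13 + 19.1) = 1.13 / 20.23 = 5.59%.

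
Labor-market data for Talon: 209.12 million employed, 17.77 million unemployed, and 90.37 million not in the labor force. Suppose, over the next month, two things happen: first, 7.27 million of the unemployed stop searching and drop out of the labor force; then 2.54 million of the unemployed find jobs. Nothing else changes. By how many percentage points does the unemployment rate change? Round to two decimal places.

Initially, labor force = 209.12 + 17.77 = 226.89 million, so u = 17.77/226.89 = 7.83%.
After the first change, unemployed and labor force both fall by 7.27 → E = 209.12, U = 10.50, labor force = 219.62 million.
After the second change, unemployed falls and employed rises by 2.54; labor force unchanged → E = 211.66, U = 7.96, labor force = 219.62 million.
New unemployment rate = 7.96 / 219.62 = 3.62%.
Change = 3.62% − 7.83% = −4.21 percentage points.

The unemployment rate changes by −4.21 percentage points.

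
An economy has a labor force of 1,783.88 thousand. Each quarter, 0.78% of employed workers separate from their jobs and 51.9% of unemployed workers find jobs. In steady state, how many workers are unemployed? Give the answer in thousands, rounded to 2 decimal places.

Steady-state unemployment rate u* = s/(s+f) = 0.78/(0.78+51.9) = 0.014806.
Unemployed = u* × labor force = 0.014806 × 1,783.88 ≈ 26.41 thousand.

About 26.41 thousand are unemployed in steady state.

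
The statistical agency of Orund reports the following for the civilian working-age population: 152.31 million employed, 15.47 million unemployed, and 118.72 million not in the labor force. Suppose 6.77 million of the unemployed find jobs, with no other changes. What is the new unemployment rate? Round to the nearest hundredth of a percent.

New unemployment rate ≈ 5.19%.

Initially, labor force = 152.31 + 15.47 = 167.78 million, so u = 15.47/167.78 = 9.22%.
After the change, unemployed falls and employed rises by 6.77; labor force unchanged → E = 159.08, U = 8.70, labor force = 167.78 million.
New unemployment rate = 8.70 / 167.78 = 5.19%.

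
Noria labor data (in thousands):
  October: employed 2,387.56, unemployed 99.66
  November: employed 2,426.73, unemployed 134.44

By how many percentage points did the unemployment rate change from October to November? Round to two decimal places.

October: labor force = 2,387.56 + 99.66 = 2,487.22; u = 99.66/2,487.22 = 4.01%.
November: labor force = 2,426.73 + 134.44 = 2,561.17; u = 134.44/2,561.17 = 5.25%.
Change = 5.25% − 4.01% = +1.24 pp.

The unemployment rate changed by +1.24 percentage points.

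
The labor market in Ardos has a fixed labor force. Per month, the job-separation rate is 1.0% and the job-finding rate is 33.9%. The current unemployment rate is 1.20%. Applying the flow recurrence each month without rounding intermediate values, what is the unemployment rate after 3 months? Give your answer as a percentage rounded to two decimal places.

Unemployment rate after three months ≈ 2.41%.

With a fixed labor force, u_{t+1} = u_t + s·(1−u_t) − f·u_t = u_t·(1−s−f) + s.
Here 1−s−f = 0.651 and s = 0.010.
u_1 = 0.012000 × 0.651 + 0.010 = 0.017812.
u_2 = 0.017812 × 0.651 + 0.010 = 0.021596.
u_3 = 0.021596 × 0.651 + 0.010 = 0.024059.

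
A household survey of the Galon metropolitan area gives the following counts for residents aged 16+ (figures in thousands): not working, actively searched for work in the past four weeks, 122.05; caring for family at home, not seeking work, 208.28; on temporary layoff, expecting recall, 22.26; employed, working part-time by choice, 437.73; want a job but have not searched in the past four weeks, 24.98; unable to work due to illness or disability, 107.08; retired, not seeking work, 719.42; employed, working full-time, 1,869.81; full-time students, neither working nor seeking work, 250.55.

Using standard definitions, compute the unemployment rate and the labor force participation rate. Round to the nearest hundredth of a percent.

Unemployment rate ≈ 5.89%; labor force participation rate ≈ 65.17%.

Employed = 437.73 + 1,869.81 = 2,307.54 thousand.
Unemployed = 122.05 + 22.26 = 144.31 thousand (jobless and actively searching, or on temporary layoff).
Labor force = 2,307.54 + 144.31 = 2,451.85 thousand.
Not in labor force = 208.28 + 24.98 + 107.08 + 719.42 + 250.55 = 1,310.31 thousand (those not working and not actively searching are outside the labor force — including those who want a job but have given up searching).
Civilian working-age population = 2,451.85 + 1,310.31 = 3,762.16 thousand.
Unemployment rate = 144.31 / 2,451.85 = 5.89%.
Labor force participation rate = 2,451.85 / 3,762.16 = 65.17%.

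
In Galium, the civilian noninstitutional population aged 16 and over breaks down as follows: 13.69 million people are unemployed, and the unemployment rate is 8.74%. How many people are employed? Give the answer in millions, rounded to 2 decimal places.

Labor force = U / u = 13.69 / 0.0874 ≈ 156.64 million.
Employed = labor force − unemployed = 156.64 − 13.69 = 142.95 million.

About 142.95 million are employed.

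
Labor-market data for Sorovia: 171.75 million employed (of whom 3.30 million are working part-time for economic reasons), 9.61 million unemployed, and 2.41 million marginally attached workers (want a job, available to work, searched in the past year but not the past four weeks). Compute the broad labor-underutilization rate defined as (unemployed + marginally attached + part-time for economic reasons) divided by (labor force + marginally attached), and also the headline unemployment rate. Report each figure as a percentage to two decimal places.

Labor force = 171.75 + 9.61 = 181.36 million.
Numerator = 9.61 + 2.41 + 3.30 = 15.32 million.
Denominator = 181.36 + 2.41 = 183.77 million.
Broad rate = 15.32 / 183.77 = 8.34%.
Headline unemployment rate = 9.61 / 181.36 = 5.30%.

Broad underutilization rate ≈ 8.34%; headline unemployment rate ≈ 5.30%.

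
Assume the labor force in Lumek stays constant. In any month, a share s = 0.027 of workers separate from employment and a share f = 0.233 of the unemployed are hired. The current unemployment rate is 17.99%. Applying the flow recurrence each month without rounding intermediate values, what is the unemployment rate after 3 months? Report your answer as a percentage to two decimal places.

With a fixed labor force, u_{t+1} = u_t + s·(1−u_t) − f·u_t = u_t·(1−s−f) + s.
Here 1−s−f = 0.740 and s = 0.027.
u_1 = 0.179900 × 0.740 + 0.027 = 0.160126.
u_2 = 0.160126 × 0.740 + 0.027 = 0.145493.
u_3 = 0.145493 × 0.740 + 0.027 = 0.134665.

Unemployment rate after three months ≈ 13.47%.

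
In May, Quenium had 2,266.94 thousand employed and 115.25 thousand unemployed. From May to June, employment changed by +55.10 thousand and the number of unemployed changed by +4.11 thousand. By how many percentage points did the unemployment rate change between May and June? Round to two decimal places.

The unemployment rate changed by +0.05 percentage points.

May: labor force = 2,266.94 + 115.25 = 2,382.19; u = 115.25/2,382.19 = 4.84%.
June: labor force = 2,322.04 + 119.36 = 2,441.40; u = 119.36/2,441.40 = 4.89%.
Change = 4.89% − 4.84% = +0.05 pp.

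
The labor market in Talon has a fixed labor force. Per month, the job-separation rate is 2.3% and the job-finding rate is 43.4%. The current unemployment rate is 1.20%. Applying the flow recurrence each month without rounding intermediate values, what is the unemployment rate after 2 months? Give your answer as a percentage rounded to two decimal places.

Unemployment rate after two months ≈ 3.90%.

With a fixed labor force, u_{t+1} = u_t + s·(1−u_t) − f·u_t = u_t·(1−s−f) + s.
Here 1−s−f = 0.543 and s = 0.023.
u_1 = 0.012000 × 0.543 + 0.023 = 0.029516.
u_2 = 0.029516 × 0.543 + 0.023 = 0.039027.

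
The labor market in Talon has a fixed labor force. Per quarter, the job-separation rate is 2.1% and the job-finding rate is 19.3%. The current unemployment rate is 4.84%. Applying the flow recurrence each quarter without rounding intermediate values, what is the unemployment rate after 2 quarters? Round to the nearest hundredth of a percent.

With a fixed labor force, u_{t+1} = u_t + s·(1−u_t) − f·u_t = u_t·(1−s−f) + s.
Here 1−s−f = 0.786 and s = 0.021.
u_1 = 0.048400 × 0.786 + 0.021 = 0.059042.
u_2 = 0.059042 × 0.786 + 0.021 = 0.067407.

Unemployment rate after two quarters ≈ 6.74%.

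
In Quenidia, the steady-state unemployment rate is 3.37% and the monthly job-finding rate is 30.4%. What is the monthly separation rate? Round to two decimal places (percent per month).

Separation rate ≈ 1.06% per month.

From u* = s/(s+f): s = u·f/(1−u).
s = 0.0337 × 30.4 / (1 − 0.0337) = 1.0245 / 0.9663 ≈ 1.06% per month.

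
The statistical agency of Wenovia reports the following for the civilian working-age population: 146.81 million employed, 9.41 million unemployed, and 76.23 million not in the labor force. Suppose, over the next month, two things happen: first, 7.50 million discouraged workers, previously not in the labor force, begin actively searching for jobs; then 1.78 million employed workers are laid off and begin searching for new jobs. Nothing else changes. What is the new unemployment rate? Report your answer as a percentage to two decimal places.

Initially, labor force = 146.81 + 9.41 = 156.22 million, so u = 9.41/156.22 = 6.02%.
After the first change, unemployed and labor force both rise by 7.50 → E = 146.81, U = 16.91, labor force = 163.72 million.
After the second change, employed falls and unemployed rises by 1.78; labor force unchanged → E = 145.03, U = 18.69, labor force = 163.72 million.
New unemployment rate = 18.69 / 163.72 = 11.42%.

New unemployment rate ≈ 11.42%.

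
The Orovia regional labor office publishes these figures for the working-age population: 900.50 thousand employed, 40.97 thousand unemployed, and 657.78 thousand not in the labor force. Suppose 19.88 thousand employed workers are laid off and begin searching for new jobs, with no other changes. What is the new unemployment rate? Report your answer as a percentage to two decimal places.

New unemployment rate ≈ 6.46%.

Initially, labor force = 900.50 + 40.97 = 941.47 thousand, so u = 40.97/941.47 = 4.35%.
After the change, employed falls and unemployed rises by 19.88; labor force unchanged → E = 880.62, U = 60.85, labor force = 941.47 thousand.
New unemployment rate = 60.85 / 941.47 = 6.46%.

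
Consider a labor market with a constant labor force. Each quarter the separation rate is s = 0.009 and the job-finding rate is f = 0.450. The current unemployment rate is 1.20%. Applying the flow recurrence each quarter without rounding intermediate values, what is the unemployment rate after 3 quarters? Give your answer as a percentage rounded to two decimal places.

With a fixed labor force, u_{t+1} = u_t + s·(1−u_t) − f·u_t = u_t·(1−s−f) + s.
Here 1−s−f = 0.541 and s = 0.009.
u_1 = 0.012000 × 0.541 + 0.009 = 0.015492.
u_2 = 0.015492 × 0.541 + 0.009 = 0.017381.
u_3 = 0.017381 × 0.541 + 0.009 = 0.018403.

Unemployment rate after three quarters ≈ 1.84%.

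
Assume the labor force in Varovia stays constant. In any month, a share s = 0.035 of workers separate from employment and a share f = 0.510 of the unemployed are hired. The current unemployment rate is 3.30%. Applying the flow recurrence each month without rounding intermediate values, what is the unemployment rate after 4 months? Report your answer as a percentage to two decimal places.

With a fixed labor force, u_{t+1} = u_t + s·(1−u_t) − f·u_t = u_t·(1−s−f) + s.
Here 1−s−f = 0.455 and s = 0.035.
u_1 = 0.033000 × 0.455 + 0.035 = 0.050015.
u_2 = 0.050015 × 0.455 + 0.035 = 0.057757.
u_3 = 0.057757 × 0.455 + 0.035 = 0.061279.
u_4 = 0.061279 × 0.455 + 0.035 = 0.062882.

Unemployment rate after four months ≈ 6.29%.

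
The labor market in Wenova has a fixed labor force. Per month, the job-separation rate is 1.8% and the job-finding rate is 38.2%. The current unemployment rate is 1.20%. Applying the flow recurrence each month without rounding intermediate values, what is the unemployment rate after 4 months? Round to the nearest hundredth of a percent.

With a fixed labor force, u_{t+1} = u_t + s·(1−u_t) − f·u_t = u_t·(1−s−f) + s.
Here 1−s−f = 0.600 and s = 0.018.
u_1 = 0.012000 × 0.600 + 0.018 = 0.025200.
u_2 = 0.025200 × 0.600 + 0.018 = 0.033120.
u_3 = 0.033120 × 0.600 + 0.018 = 0.037872.
u_4 = 0.037872 × 0.600 + 0.018 = 0.040723.

Unemployment rate after four months ≈ 4.07%.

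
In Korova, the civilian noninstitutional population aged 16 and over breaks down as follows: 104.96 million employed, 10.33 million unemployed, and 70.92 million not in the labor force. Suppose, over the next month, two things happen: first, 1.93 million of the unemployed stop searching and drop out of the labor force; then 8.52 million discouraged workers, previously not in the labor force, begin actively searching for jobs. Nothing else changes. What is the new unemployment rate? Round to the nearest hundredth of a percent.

New unemployment rate ≈ 13.88%.

Initially, labor force = 104.96 + 10.33 = 115.29 million, so u = 10.33/115.29 = 8.96%.
After the first change, unemployed and labor force both fall by 1.93 → E = 104.96, U = 8.40, labor force = 113.36 million.
After the second change, unemployed and labor force both rise by 8.52 → E = 104.96, U = 16.92, labor force = 121.88 million.
New unemployment rate = 16.92 / 121.88 = 13.88%.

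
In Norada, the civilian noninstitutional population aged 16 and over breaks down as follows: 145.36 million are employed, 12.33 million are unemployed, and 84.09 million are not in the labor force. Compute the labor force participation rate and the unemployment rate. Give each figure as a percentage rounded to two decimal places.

Labor force participation rate ≈ 65.22%; unemployment rate ≈ 7.82%.

Labor force = employed + unemployed = 145.36 + 12.33 = 157.69 million.
Working-age population = 157.69 + 84.09 = 241.78 million.
Unemployment rate = 12.33 / 157.69 = 7.82%.
Labor force participation rate = 157.69 / 241.78 = 65.22%.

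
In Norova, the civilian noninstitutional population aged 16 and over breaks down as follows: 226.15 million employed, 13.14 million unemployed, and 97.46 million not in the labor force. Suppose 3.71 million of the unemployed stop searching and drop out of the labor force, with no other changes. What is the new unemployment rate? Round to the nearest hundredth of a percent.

Initially, labor force = 226.15 + 13.14 = 239.29 million, so u = 13.14/239.29 = 5.49%.
After the change, unemployed and labor force both fall by 3.71 → E = 226.15, U = 9.43, labor force = 235.58 million.
New unemployment rate = 9.43 / 235.58 = 4.00%.

New unemployment rate ≈ 4.00%.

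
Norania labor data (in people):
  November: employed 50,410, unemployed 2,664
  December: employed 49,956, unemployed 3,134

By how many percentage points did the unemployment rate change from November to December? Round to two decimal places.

November: labor force = 50,410 + 2,664 = 53,074; u = 2,664/53,074 = 5.02%.
December: labor force = 49,956 + 3,134 = 53,090; u = 3,134/53,090 = 5.90%.
Change = 5.90% − 5.02% = +0.88 pp.

The unemployment rate changed by +0.88 percentage points.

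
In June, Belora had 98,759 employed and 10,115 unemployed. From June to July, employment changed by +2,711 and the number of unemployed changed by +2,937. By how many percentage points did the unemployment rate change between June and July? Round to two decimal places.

June: labor force = 98,759 + 10,115 = 108,874; u = 10,115/108,874 = 9.29%.
July: labor force = 101,470 + 13,052 = 114,522; u = 13,052/114,522 = 11.40%.
Change = 11.40% − 9.29% = +2.11 pp.

The unemployment rate changed by +2.11 percentage points.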